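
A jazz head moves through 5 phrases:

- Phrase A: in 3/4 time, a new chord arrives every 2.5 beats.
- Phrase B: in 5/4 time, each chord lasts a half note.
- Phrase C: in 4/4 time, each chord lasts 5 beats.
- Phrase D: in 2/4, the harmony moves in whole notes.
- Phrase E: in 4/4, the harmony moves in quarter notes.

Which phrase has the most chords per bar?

A: 3 beats/bar ÷ 2.5 beats/chord = 1.2 chords/bar.
B: 5 beats/bar ÷ 2 beats/chord = 2.5 chords/bar.
C: 4 beats/bar ÷ 5 beats/chord = 0.8 chords/bar.
D: 2 beats/bar ÷ 4 beats/chord = 0.5 chords/bar.
E: 4 beats/bar ÷ 1 beat/chord = 4 chords/bar.
Fastest is E at 4 chords/bar.

Phrase E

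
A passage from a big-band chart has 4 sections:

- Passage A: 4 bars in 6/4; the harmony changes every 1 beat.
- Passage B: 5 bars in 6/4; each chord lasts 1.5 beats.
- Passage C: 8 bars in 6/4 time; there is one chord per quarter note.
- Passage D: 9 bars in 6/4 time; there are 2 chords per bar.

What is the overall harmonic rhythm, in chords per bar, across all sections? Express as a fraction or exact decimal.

55/13 chords per bar

A: 4 bars of 6 beats is 24 beats; at 1 beat each that's 24 chords.
B: 5 bars of 6 beats is 30 beats; at 1.5 beats each that's 20 chords.
C: 8 bars of 6 beats is 48 beats; at 1 beat each that's 48 chords.
D: 9 bars of 6 beats is 54 beats; at 3 beats each that's 18 chords.
Overall: 110 chords over 26 bars → 110/26 = 55/13 chords per bar.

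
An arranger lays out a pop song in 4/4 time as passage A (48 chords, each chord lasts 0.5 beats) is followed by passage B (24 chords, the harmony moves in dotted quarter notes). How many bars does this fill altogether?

A: 48 × 0.5 = 24 beats = 6 bars.
B: 24 × 1.5 = 36 beats = 9 bars.
Total: 6 + 9 = 15 bars.

15 bars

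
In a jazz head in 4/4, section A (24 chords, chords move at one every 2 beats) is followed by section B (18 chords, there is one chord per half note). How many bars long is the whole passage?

21 bars

A: 24 × 2 = 48 beats = 12 bars.
B: 18 × 2 = 36 beats = 9 bars.
Total: 12 + 9 = 21 bars.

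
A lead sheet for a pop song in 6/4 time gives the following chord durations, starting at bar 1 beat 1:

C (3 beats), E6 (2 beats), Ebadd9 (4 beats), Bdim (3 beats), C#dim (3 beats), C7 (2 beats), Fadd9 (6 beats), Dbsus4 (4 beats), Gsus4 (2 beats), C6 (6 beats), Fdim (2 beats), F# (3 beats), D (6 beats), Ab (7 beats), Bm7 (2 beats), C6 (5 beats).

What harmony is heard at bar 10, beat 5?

C6

Beat 5 of bar 10 is beat (10−1)×6 + 5 = 59 overall.
Running totals: C ends at 3, E6 ends at 5, Ebadd9 ends at 9, Bdim ends at 12, C#dim ends at 15, C7 ends at 17, Fadd9 ends at 23, Dbsus4 ends at 27, Gsus4 ends at 29, C6 ends at 35, Fdim ends at 37, F# ends at 40, D ends at 46, Ab ends at 53, Bm7 ends at 55, C6 ends at 60.
Beat 59 falls within C6.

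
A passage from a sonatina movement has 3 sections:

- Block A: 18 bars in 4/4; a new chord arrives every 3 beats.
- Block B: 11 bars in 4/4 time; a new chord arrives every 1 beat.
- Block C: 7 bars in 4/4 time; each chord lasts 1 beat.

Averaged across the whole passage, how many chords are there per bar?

A: 18 bars of 4 beats is 72 beats; at 3 beats each that's 24 chords.
B: 11 bars of 4 beats is 44 beats; at 1 beat each that's 44 chords.
C: 7 bars of 4 beats is 28 beats; at 1 beat each that's 28 chords.
Overall: 96 chords over 36 bars → 96/36 = 8/3 chords per bar.

8/3 chords per bar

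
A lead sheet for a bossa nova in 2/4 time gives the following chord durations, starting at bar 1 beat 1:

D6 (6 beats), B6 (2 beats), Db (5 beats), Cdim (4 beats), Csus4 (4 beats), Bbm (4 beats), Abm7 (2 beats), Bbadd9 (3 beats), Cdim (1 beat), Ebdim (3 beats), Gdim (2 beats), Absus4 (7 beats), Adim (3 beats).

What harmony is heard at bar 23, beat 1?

Adim

Beat 1 of bar 23 is beat (23−1)×2 + 1 = 45 overall.
Running totals: D6 ends at 6, B6 ends at 8, Db ends at 13, Cdim ends at 17, Csus4 ends at 21, Bbm ends at 25, Abm7 ends at 27, Bbadd9 ends at 30, Cdim ends at 31, Ebdim ends at 34, Gdim ends at 36, Absus4 ends at 43, Adim ends at 46.
Beat 45 falls within Adim.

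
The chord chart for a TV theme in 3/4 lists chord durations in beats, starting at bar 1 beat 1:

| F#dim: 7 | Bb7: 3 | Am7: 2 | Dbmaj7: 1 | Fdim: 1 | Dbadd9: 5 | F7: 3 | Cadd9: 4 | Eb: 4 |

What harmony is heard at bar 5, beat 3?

Dbadd9

Beat 3 of bar 5 is beat (5−1)×3 + 3 = 15 overall.
Running totals: F#dim ends at 7, Bb7 ends at 10, Am7 ends at 12, Dbmaj7 ends at 13, Fdim ends at 14, Dbadd9 ends at 19.
Beat 15 falls within Dbadd9.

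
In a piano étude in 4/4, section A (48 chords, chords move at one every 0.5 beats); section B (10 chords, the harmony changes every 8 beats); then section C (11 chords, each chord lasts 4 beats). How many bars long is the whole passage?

A: 48 × 0.5 = 24 beats = 6 bars.
B: 10 × 8 = 80 beats = 20 bars.
C: 11 × 4 = 44 beats = 11 bars.
Total: 6 + 20 + 11 = 37 bars.

37 bars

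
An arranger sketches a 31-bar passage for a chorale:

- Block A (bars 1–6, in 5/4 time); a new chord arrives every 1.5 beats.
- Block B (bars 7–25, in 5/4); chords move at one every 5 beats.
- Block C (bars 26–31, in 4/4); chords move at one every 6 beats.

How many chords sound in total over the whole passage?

A: 6 bars × 5 beats = 30 beats; 1.5 beats/chord → 20 chords.
B: 19 bars × 5 beats = 95 beats; 5 beats/chord → 19 chords.
C: 6 bars × 4 beats = 24 beats; 6 beats/chord → 4 chords.
Total: 20 + 19 + 4 = 43.

43 chords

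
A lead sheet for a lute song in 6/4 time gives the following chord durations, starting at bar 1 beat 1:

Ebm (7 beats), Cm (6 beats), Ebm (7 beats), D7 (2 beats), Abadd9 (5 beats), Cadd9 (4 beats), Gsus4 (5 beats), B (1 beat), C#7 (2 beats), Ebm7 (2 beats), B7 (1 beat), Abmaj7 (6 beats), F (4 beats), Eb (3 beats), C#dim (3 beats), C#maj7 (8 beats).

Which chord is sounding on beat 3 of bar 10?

C#dim

Beat 3 of bar 10 is beat (10−1)×6 + 3 = 57 overall.
Running totals: Ebm ends at 7, Cm ends at 13, Ebm ends at 20, D7 ends at 22, Abadd9 ends at 27, Cadd9 ends at 31, Gsus4 ends at 36, B ends at 37, C#7 ends at 39, Ebm7 ends at 41, B7 ends at 42, Abmaj7 ends at 48, F ends at 52, Eb ends at 55, C#dim ends at 58.
Beat 57 falls within C#dim.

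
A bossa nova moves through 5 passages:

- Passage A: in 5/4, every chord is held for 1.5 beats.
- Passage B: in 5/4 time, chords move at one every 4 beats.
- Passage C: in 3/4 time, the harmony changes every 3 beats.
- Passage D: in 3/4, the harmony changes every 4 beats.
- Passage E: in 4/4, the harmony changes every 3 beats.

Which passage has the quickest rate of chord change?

A: each chord is 1.5 beats in 5/4, so 10/3 per bar.
B: each chord is 4 beats in 5/4, so 1.25 per bar.
C: each chord is 3 beats in 3/4, so 1 per bar.
D: each chord is 4 beats in 3/4, so 0.75 per bar.
E: each chord is 3 beats in 4/4, so 4/3 per bar.
Fastest is A at 10/3 chords/bar.

Passage A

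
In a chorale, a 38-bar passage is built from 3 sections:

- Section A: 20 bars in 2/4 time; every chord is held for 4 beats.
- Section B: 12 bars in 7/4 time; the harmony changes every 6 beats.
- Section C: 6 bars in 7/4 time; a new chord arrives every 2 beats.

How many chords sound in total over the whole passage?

45 chords

A: 20·2 = 40 beats, 40/4 = 10 chords.
B: 12·7 = 84 beats, 84/6 = 14 chords.
C: 6·7 = 42 beats, 42/2 = 21 chords.
Total: 10 + 14 + 21 = 45.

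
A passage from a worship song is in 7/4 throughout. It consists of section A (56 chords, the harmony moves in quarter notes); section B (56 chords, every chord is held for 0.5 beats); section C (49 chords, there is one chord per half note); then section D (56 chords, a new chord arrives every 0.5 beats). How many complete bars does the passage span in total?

30 bars

A: 56 × 1 = 56 beats = 8 bars.
B: 56 × 0.5 = 28 beats = 4 bars.
C: 49 × 2 = 98 beats = 14 bars.
D: 56 × 0.5 = 28 beats = 4 bars.
Total: 8 + 4 + 14 + 4 = 30 bars.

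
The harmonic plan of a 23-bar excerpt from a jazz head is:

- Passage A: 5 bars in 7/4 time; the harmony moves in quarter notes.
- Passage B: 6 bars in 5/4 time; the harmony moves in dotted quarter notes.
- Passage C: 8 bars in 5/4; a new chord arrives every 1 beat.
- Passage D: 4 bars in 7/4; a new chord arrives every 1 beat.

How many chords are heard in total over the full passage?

123 chords

A: 5 bars × 7 beats = 35 beats; 1 beat/chord → 35 chords.
B: 6 bars × 5 beats = 30 beats; 1.5 beats/chord → 20 chords.
C: 8 bars × 5 beats = 40 beats; 1 beat/chord → 40 chords.
D: 4 bars × 7 beats = 28 beats; 1 beat/chord → 28 chords.
Total: 35 + 20 + 40 + 28 = 123.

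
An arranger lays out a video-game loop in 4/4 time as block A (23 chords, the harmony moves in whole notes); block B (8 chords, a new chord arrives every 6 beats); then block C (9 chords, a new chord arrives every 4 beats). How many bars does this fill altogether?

A: 23 × 4 = 92 beats = 23 bars.
B: 8 × 6 = 48 beats = 12 bars.
C: 9 × 4 = 36 beats = 9 bars.
Total: 23 + 12 + 9 = 44 bars.

44 bars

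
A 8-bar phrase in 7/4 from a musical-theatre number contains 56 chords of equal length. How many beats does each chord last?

8 bars × 7 beats/bar = 56 beats total.
56 beats ÷ 56 chords = 1 beats per chord.
(That is a quarter note.)

1 beat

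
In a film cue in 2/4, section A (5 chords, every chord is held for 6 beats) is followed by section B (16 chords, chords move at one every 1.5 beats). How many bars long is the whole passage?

27 bars

A: 5 × 6 = 30 beats = 15 bars.
B: 16 × 1.5 = 24 beats = 12 bars.
Total: 15 + 12 = 27 bars.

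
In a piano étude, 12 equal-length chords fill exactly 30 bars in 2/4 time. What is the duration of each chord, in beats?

5 beats

30 bars × 2 beats/bar = 60 beats total.
60 beats ÷ 12 chords = 5 beats per chord.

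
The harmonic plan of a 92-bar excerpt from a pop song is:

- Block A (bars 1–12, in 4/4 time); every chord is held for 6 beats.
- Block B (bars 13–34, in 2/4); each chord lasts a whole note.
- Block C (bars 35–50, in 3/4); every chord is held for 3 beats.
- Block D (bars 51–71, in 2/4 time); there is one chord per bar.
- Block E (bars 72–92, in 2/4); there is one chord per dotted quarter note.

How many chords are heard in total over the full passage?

A has 48 beats and chords last 6 each, so 8 chords.
B has 44 beats and chords last 4 each, so 11 chords.
C has 48 beats and chords last 3 each, so 16 chords.
D has 42 beats and chords last 2 each, so 21 chords.
E has 42 beats and chords last 1.5 each, so 28 chords.
Total: 8 + 11 + 16 + 21 + 28 = 84.

84 chords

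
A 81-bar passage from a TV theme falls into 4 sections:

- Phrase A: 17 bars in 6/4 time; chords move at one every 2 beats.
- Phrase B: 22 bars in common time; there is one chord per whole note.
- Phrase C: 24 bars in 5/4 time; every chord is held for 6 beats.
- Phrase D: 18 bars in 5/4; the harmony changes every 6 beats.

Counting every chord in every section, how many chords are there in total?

108 chords

A has 102 beats and chords last 2 each, so 51 chords.
B has 88 beats and chords last 4 each, so 22 chords.
C has 120 beats and chords last 6 each, so 20 chords.
D has 90 beats and chords last 6 each, so 15 chords.
Total: 51 + 22 + 20 + 15 = 108.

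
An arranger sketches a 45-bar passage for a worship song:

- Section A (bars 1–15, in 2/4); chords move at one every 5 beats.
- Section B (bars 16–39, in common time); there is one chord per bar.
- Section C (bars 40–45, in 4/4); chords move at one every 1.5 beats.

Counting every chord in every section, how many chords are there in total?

46 chords

A: 15·2 = 30 beats, 30/5 = 6 chords.
B: 24·4 = 96 beats, 96/4 = 24 chords.
C: 6·4 = 24 beats, 24/1.5 = 16 chords.
Total: 6 + 24 + 16 = 46.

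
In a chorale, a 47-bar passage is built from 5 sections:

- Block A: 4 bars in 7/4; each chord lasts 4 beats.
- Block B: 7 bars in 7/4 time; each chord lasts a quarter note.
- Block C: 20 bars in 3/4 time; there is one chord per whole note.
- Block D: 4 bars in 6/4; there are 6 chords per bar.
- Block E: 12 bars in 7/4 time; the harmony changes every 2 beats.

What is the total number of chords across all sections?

A has 28 beats and chords last 4 each, so 7 chords.
B has 49 beats and chords last 1 each, so 49 chords.
C has 60 beats and chords last 4 each, so 15 chords.
D has 24 beats and chords last 1 each, so 24 chords.
E has 84 beats and chords last 2 each, so 42 chords.
Total: 7 + 49 + 15 + 24 + 42 = 137.

137 chords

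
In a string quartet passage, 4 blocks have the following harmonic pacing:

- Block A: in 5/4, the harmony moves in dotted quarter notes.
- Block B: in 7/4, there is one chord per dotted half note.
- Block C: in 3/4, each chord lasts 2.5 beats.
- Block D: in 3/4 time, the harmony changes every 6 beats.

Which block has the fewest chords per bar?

A: 5 beats/bar ÷ 1.5 beats/chord = 10/3 chords/bar.
B: 7 beats/bar ÷ 3 beats/chord = 7/3 chords/bar.
C: 3 beats/bar ÷ 2.5 beats/chord = 1.2 chords/bar.
D: 3 beats/bar ÷ 6 beats/chord = 0.5 chords/bar.
Slowest is D at 0.5 chords/bar.

Block D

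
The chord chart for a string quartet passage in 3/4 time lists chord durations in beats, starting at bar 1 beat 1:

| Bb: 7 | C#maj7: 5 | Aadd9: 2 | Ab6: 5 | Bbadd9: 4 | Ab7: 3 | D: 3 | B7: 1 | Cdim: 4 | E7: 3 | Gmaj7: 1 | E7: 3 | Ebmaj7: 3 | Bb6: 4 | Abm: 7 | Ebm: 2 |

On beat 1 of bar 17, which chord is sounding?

Beat 1 of bar 17 is beat (17−1)×3 + 1 = 49 overall.
Running totals: Bb ends at 7, C#maj7 ends at 12, Aadd9 ends at 14, Ab6 ends at 19, Bbadd9 ends at 23, Ab7 ends at 26, D ends at 29, B7 ends at 30, Cdim ends at 34, E7 ends at 37, Gmaj7 ends at 38, E7 ends at 41, Ebmaj7 ends at 44, Bb6 ends at 48, Abm ends at 55.
Beat 49 falls within Abm.

Abm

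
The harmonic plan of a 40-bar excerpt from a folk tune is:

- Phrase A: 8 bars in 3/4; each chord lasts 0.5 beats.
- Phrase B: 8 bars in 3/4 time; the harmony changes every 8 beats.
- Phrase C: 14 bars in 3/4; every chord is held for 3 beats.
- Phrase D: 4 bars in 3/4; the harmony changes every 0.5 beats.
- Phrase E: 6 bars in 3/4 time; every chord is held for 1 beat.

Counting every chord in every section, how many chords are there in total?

A has 24 beats and chords last 0.5 each, so 48 chords.
B has 24 beats and chords last 8 each, so 3 chords.
C has 42 beats and chords last 3 each, so 14 chords.
D has 12 beats and chords last 0.5 each, so 24 chords.
E has 18 beats and chords last 1 each, so 18 chords.
Total: 48 + 3 + 14 + 24 + 18 = 107.

107 chords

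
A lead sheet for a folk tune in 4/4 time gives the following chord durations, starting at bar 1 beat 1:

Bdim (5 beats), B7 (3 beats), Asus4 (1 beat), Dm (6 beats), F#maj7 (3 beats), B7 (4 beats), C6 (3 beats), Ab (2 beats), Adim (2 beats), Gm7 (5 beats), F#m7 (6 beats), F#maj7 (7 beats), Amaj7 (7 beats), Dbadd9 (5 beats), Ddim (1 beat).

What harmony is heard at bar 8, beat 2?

Gm7

Beat 2 of bar 8 is beat (8−1)×4 + 2 = 30 overall.
Running totals: Bdim ends at 5, B7 ends at 8, Asus4 ends at 9, Dm ends at 15, F#maj7 ends at 18, B7 ends at 22, C6 ends at 25, Ab ends at 27, Adim ends at 29, Gm7 ends at 34.
Beat 30 falls within Gm7.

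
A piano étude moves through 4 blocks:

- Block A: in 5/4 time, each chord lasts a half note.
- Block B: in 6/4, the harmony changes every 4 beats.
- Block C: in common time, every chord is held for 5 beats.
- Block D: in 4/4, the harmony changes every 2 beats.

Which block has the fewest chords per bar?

Block C

A: each chord is 2 beats in 5/4, so 2.5 per bar.
B: each chord is 4 beats in 6/4, so 1.5 per bar.
C: each chord is 5 beats in 4/4, so 0.8 per bar.
D: each chord is 2 beats in 4/4, so 2 per bar.
Slowest is C at 0.8 chords/bar.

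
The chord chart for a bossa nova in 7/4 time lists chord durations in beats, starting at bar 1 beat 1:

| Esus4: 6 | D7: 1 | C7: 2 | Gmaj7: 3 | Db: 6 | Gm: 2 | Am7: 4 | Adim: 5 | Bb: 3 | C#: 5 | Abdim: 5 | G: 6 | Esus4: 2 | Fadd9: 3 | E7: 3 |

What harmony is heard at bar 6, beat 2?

C#

Beat 2 of bar 6 is beat (6−1)×7 + 2 = 37 overall.
Running totals: Esus4 ends at 6, D7 ends at 7, C7 ends at 9, Gmaj7 ends at 12, Db ends at 18, Gm ends at 20, Am7 ends at 24, Adim ends at 29, Bb ends at 32, C# ends at 37.
Beat 37 falls within C#.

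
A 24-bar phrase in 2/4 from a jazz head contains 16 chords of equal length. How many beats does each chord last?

3 beats

24 bars × 2 beats/bar = 48 beats total.
48 beats ÷ 16 chords = 3 beats per chord.
(That is a dotted half note.)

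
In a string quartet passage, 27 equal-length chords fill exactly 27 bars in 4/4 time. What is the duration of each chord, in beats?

4 beats

27 bars × 4 beats/bar = 108 beats total.
108 beats ÷ 27 chords = 4 beats per chord.
(That is a whole note.)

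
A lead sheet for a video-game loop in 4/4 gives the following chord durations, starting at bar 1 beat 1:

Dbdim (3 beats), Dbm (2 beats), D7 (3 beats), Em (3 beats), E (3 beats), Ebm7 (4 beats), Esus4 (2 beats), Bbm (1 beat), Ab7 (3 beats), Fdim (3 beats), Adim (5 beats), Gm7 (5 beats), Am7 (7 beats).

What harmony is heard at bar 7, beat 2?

Beat 2 of bar 7 is beat (7−1)×4 + 2 = 26 overall.
Running totals: Dbdim ends at 3, Dbm ends at 5, D7 ends at 8, Em ends at 11, E ends at 14, Ebm7 ends at 18, Esus4 ends at 20, Bbm ends at 21, Ab7 ends at 24, Fdim ends at 27.
Beat 26 falls within Fdim.

Fdim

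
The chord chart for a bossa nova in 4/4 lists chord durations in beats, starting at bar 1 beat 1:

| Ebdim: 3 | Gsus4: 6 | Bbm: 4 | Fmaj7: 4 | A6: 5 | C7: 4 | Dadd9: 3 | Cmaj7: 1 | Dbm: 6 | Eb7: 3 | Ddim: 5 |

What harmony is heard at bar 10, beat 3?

Beat 3 of bar 10 is beat (10−1)×4 + 3 = 39 overall.
Running totals: Ebdim ends at 3, Gsus4 ends at 9, Bbm ends at 13, Fmaj7 ends at 17, A6 ends at 22, C7 ends at 26, Dadd9 ends at 29, Cmaj7 ends at 30, Dbm ends at 36, Eb7 ends at 39.
Beat 39 falls within Eb7.

Eb7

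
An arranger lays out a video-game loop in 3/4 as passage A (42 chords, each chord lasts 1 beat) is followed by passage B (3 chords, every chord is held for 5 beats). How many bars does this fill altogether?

19 bars

A: 42 × 1 = 42 beats = 14 bars.
B: 3 × 5 = 15 beats = 5 bars.
Total: 14 + 5 = 19 bars.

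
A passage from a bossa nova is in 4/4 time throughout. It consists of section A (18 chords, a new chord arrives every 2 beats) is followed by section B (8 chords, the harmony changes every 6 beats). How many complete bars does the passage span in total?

A: 18 × 2 = 36 beats = 9 bars.
B: 8 × 6 = 48 beats = 12 bars.
Total: 9 + 12 = 21 bars.

21 bars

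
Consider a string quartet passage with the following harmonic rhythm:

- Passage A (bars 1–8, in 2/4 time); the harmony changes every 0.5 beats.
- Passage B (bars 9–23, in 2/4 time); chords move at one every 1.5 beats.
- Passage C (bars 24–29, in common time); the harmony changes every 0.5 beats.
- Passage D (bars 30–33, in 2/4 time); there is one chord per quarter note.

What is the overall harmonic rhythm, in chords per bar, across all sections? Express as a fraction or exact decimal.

36/11 chords per bar

A: 8 × 2 = 16 beats ÷ 0.5 = 32 chords.
B: 15 × 2 = 30 beats ÷ 1.5 = 20 chords.
C: 6 × 4 = 24 beats ÷ 0.5 = 48 chords.
D: 4 × 2 = 8 beats ÷ 1 = 8 chords.
Overall: 108 chords over 33 bars → 108/33 = 36/11 chords per bar.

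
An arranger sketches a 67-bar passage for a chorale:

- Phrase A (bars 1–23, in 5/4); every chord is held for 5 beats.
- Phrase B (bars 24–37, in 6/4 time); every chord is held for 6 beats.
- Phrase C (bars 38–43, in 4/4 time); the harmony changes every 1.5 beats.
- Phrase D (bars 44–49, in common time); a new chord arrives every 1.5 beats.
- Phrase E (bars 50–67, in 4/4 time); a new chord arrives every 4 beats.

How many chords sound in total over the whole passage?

A: 23 bars × 5 beats = 115 beats; 5 beats/chord → 23 chords.
B: 14 bars × 6 beats = 84 beats; 6 beats/chord → 14 chords.
C: 6 bars × 4 beats = 24 beats; 1.5 beats/chord → 16 chords.
D: 6 bars × 4 beats = 24 beats; 1.5 beats/chord → 16 chords.
E: 18 bars × 4 beats = 72 beats; 4 beats/chord → 18 chords.
Total: 23 + 14 + 16 + 16 + 18 = 87.

87 chords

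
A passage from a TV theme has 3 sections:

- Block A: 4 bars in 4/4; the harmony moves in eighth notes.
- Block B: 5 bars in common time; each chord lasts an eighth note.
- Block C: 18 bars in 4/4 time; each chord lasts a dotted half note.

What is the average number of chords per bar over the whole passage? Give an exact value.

32/9 chords per bar

A: 4 × 4 = 16 beats ÷ 0.5 = 32 chords.
B: 5 × 4 = 20 beats ÷ 0.5 = 40 chords.
C: 18 × 4 = 72 beats ÷ 3 = 24 chords.
Overall: 96 chords over 27 bars → 96/27 = 32/9 chords per bar.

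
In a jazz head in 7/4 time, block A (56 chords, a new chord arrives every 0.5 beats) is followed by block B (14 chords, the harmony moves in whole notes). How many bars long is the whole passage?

A: 56 × 0.5 = 28 beats = 4 bars.
B: 14 × 4 = 56 beats = 8 bars.
Total: 4 + 8 = 12 bars.

12 bars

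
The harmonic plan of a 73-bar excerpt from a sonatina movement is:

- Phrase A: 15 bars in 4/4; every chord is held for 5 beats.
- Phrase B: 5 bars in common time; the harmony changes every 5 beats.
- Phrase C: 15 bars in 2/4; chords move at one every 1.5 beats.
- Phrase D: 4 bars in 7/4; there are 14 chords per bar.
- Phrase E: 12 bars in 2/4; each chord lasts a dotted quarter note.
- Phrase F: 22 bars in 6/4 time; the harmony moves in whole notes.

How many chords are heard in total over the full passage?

141 chords

A: 15·4 = 60 beats, 60/5 = 12 chords.
B: 5·4 = 20 beats, 20/5 = 4 chords.
C: 15·2 = 30 beats, 30/1.5 = 20 chords.
D: 4·7 = 28 beats, 28/0.5 = 56 chords.
E: 12·2 = 24 beats, 24/1.5 = 16 chords.
F: 22·6 = 132 beats, 132/4 = 33 chords.
Total: 12 + 4 + 20 + 56 + 16 + 33 = 141.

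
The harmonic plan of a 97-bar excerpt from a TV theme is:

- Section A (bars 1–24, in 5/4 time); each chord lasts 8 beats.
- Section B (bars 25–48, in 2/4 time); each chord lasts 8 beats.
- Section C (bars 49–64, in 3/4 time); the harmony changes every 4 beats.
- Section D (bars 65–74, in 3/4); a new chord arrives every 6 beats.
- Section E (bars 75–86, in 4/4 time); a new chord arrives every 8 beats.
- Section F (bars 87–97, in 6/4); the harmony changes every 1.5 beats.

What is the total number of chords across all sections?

A has 120 beats and chords last 8 each, so 15 chords.
B has 48 beats and chords last 8 each, so 6 chords.
C has 48 beats and chords last 4 each, so 12 chords.
D has 30 beats and chords last 6 each, so 5 chords.
E has 48 beats and chords last 8 each, so 6 chords.
F has 66 beats and chords last 1.5 each, so 44 chords.
Total: 15 + 6 + 12 + 5 + 6 + 44 = 88.

88 chords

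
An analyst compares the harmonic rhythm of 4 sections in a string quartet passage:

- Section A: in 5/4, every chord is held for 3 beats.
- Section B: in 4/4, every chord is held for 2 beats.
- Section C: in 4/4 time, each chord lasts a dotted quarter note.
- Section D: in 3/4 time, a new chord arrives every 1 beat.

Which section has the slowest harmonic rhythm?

A: 5 beats/bar ÷ 3 beats/chord = 5/3 chords/bar.
B: 4 beats/bar ÷ 2 beats/chord = 2 chords/bar.
C: 4 beats/bar ÷ 1.5 beats/chord = 8/3 chords/bar.
D: 3 beats/bar ÷ 1 beat/chord = 3 chords/bar.
Slowest is A at 5/3 chords/bar.

Section A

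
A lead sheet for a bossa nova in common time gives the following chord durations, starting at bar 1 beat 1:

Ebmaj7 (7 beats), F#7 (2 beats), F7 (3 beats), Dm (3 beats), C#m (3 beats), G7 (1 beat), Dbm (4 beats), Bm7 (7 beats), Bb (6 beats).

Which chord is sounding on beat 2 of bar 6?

Dbm

Beat 2 of bar 6 is beat (6−1)×4 + 2 = 22 overall.
Running totals: Ebmaj7 ends at 7, F#7 ends at 9, F7 ends at 12, Dm ends at 15, C#m ends at 18, G7 ends at 19, Dbm ends at 23.
Beat 22 falls within Dbm.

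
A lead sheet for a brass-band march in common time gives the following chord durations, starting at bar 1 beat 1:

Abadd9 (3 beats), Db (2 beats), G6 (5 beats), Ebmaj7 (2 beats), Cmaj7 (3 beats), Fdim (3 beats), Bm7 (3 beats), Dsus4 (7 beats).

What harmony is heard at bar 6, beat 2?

Beat 2 of bar 6 is beat (6−1)×4 + 2 = 22 overall.
Running totals: Abadd9 ends at 3, Db ends at 5, G6 ends at 10, Ebmaj7 ends at 12, Cmaj7 ends at 15, Fdim ends at 18, Bm7 ends at 21, Dsus4 ends at 28.
Beat 22 falls within Dsus4.

Dsus4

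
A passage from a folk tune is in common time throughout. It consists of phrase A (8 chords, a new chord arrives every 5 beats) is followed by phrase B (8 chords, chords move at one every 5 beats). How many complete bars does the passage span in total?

A: 8 × 5 = 40 beats = 10 bars.
B: 8 × 5 = 40 beats = 10 bars.
Total: 10 + 10 = 20 bars.

20 bars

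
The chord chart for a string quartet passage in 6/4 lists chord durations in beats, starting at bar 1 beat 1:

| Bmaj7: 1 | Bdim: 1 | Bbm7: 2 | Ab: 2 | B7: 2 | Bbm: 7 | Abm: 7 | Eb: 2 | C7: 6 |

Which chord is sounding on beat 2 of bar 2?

B7

Beat 2 of bar 2 is beat (2−1)×6 + 2 = 8 overall.
Running totals: Bmaj7 ends at 1, Bdim ends at 2, Bbm7 ends at 4, Ab ends at 6, B7 ends at 8.
Beat 8 falls within B7.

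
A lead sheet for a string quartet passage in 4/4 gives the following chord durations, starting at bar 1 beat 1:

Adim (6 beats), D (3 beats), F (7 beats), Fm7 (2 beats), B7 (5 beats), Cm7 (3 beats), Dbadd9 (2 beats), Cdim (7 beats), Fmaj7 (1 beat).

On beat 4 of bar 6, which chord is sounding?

Cm7

Beat 4 of bar 6 is beat (6−1)×4 + 4 = 24 overall.
Running totals: Adim ends at 6, D ends at 9, F ends at 16, Fm7 ends at 18, B7 ends at 23, Cm7 ends at 26.
Beat 24 falls within Cm7.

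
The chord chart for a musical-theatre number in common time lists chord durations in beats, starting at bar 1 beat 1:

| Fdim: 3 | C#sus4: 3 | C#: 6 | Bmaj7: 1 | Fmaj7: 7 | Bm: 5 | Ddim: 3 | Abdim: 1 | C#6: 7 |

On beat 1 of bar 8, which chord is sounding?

Beat 1 of bar 8 is beat (8−1)×4 + 1 = 29 overall.
Running totals: Fdim ends at 3, C#sus4 ends at 6, C# ends at 12, Bmaj7 ends at 13, Fmaj7 ends at 20, Bm ends at 25, Ddim ends at 28, Abdim ends at 29.
Beat 29 falls within Abdim.

Abdim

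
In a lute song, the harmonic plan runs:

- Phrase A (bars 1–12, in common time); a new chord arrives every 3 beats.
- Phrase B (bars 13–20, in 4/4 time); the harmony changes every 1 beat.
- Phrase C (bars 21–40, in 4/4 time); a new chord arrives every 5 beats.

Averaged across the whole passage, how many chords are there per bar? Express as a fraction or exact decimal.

1.6 chords per bar

A: 12 bars of 4 beats is 48 beats; at 3 beats each that's 16 chords.
B: 8 bars of 4 beats is 32 beats; at 1 beat each that's 32 chords.
C: 20 bars of 4 beats is 80 beats; at 5 beats each that's 16 chords.
Overall: 64 chords over 40 bars → 64/40 = 1.6 chords per bar.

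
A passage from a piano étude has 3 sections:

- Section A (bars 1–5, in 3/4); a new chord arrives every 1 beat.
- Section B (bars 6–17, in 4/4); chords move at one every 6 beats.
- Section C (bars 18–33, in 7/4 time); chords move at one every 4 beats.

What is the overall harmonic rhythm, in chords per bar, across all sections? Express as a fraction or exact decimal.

A: 5 bars of 3 beats is 15 beats; at 1 beat each that's 15 chords.
B: 12 bars of 4 beats is 48 beats; at 6 beats each that's 8 chords.
C: 16 bars of 7 beats is 112 beats; at 4 beats each that's 28 chords.
Overall: 51 chords over 33 bars → 51/33 = 17/11 chords per bar.

17/11 chords per bar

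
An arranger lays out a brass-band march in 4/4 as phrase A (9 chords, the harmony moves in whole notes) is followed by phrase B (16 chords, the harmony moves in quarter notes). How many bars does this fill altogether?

13 bars

A: 9 × 4 = 36 beats = 9 bars.
B: 16 × 1 = 16 beats = 4 bars.
Total: 9 + 4 = 13 bars.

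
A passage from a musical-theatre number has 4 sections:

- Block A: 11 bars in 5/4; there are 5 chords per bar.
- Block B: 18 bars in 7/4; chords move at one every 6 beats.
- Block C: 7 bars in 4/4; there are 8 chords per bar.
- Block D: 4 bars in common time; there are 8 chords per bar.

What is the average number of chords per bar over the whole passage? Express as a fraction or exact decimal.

A: 11 bars of 5 beats is 55 beats; at 1 beat each that's 55 chords.
B: 18 bars of 7 beats is 126 beats; at 6 beats each that's 21 chords.
C: 7 bars of 4 beats is 28 beats; at 0.5 beats each that's 56 chords.
D: 4 bars of 4 beats is 16 beats; at 0.5 beats each that's 32 chords.
Overall: 164 chords over 40 bars → 164/40 = 4.1 chords per bar.

4.1 chords per bar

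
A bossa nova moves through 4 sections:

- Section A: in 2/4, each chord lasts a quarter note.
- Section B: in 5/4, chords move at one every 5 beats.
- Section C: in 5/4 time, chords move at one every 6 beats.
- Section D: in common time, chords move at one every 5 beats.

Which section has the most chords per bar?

Section A

A: each chord is 1 beat in 2/4, so 2 per bar.
B: each chord is 5 beats in 5/4, so 1 per bar.
C: each chord is 6 beats in 5/4, so 5/6 per bar.
D: each chord is 5 beats in 4/4, so 0.8 per bar.
Fastest is A at 2 chords/bar.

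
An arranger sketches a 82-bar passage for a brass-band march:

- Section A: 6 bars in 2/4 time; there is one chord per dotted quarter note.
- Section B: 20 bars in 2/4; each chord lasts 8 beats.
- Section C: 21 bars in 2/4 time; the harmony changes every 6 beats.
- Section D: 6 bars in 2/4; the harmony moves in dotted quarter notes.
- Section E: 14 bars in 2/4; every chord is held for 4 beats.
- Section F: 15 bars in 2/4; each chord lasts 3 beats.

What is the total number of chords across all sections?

A: 6·2 = 12 beats, 12/1.5 = 8 chords.
B: 20·2 = 40 beats, 40/8 = 5 chords.
C: 21·2 = 42 beats, 42/6 = 7 chords.
D: 6·2 = 12 beats, 12/1.5 = 8 chords.
E: 14·2 = 28 beats, 28/4 = 7 chords.
F: 15·2 = 30 beats, 30/3 = 10 chords.
Total: 8 + 5 + 7 + 8 + 7 + 10 = 45.

45 chords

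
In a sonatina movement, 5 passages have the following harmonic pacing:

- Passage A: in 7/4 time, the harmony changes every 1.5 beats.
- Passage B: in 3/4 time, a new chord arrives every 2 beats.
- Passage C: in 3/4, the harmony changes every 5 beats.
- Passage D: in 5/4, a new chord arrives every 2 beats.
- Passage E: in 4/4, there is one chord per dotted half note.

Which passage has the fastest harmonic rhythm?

A: 7/1.5 = 14/3 chords/bar.
B: 3/2 = 1.5 chords/bar.
C: 3/5 = 0.6 chords/bar.
D: 5/2 = 2.5 chords/bar.
E: 4/3 = 4/3 chords/bar.
Fastest is A at 14/3 chords/bar.

Passage A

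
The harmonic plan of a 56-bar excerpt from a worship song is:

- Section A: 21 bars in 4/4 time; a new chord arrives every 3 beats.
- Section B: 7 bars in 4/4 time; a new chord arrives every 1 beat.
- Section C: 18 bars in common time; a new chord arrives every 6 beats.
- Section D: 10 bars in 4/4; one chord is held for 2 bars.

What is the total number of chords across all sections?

A: 21 bars × 4 beats = 84 beats; 3 beats/chord → 28 chords.
B: 7 bars × 4 beats = 28 beats; 1 beat/chord → 28 chords.
C: 18 bars × 4 beats = 72 beats; 6 beats/chord → 12 chords.
D: 10 bars × 4 beats = 40 beats; 8 beats/chord → 5 chords.
Total: 28 + 28 + 12 + 5 = 73.

73 chords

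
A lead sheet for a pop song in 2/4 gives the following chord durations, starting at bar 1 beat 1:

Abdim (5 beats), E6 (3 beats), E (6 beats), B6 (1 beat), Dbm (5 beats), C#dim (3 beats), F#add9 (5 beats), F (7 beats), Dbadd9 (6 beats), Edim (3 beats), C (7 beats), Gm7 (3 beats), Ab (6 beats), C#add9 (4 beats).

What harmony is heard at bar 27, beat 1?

Beat 1 of bar 27 is beat (27−1)×2 + 1 = 53 overall.
Running totals: Abdim ends at 5, E6 ends at 8, E ends at 14, B6 ends at 15, Dbm ends at 20, C#dim ends at 23, F#add9 ends at 28, F ends at 35, Dbadd9 ends at 41, Edim ends at 44, C ends at 51, Gm7 ends at 54.
Beat 53 falls within Gm7.

Gm7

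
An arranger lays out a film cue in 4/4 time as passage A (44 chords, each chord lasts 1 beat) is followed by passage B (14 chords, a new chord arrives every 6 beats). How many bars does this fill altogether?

32 bars

A: 44 × 1 = 44 beats = 11 bars.
B: 14 × 6 = 84 beats = 21 bars.
Total: 11 + 21 = 32 bars.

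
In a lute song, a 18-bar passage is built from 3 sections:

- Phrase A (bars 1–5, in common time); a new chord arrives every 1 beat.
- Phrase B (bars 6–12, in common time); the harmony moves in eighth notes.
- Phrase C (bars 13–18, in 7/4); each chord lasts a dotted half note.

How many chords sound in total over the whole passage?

A has 20 beats and chords last 1 each, so 20 chords.
B has 28 beats and chords last 0.5 each, so 56 chords.
C has 42 beats and chords last 3 each, so 14 chords.
Total: 20 + 56 + 14 = 90.

90 chords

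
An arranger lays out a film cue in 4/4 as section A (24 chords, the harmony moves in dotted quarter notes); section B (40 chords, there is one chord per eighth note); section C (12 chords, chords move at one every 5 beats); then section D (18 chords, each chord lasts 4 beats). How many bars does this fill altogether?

A: 24 × 1.5 = 36 beats = 9 bars.
B: 40 × 0.5 = 20 beats = 5 bars.
C: 12 × 5 = 60 beats = 15 bars.
D: 18 × 4 = 72 beats = 18 bars.
Total: 9 + 5 + 15 + 18 = 47 bars.

47 bars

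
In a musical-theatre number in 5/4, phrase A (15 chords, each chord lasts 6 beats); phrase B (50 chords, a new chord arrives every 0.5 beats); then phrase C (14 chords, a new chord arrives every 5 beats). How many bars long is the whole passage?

37 bars

A: 15 × 6 = 90 beats = 18 bars.
B: 50 × 0.5 = 25 beats = 5 bars.
C: 14 × 5 = 70 beats = 14 bars.
Total: 18 + 5 + 14 = 37 bars.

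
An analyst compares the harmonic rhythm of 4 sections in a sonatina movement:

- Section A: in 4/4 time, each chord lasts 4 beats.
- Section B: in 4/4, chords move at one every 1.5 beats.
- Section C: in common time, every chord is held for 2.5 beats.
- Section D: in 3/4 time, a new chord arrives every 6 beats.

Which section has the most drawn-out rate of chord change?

Section D

A: each chord is 4 beats in 4/4, so 1 per bar.
B: each chord is 1.5 beats in 4/4, so 8/3 per bar.
C: each chord is 2.5 beats in 4/4, so 1.6 per bar.
D: each chord is 6 beats in 3/4, so 0.5 per bar.
Slowest is D at 0.5 chords/bar.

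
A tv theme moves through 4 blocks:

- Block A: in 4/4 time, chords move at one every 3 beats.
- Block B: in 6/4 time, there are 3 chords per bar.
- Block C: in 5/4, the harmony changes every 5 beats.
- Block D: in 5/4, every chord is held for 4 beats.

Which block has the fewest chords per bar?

A: each chord is 3 beats in 4/4, so 4/3 per bar.
B: each chord is 2 beats in 6/4, so 3 per bar.
C: each chord is 5 beats in 5/4, so 1 per bar.
D: each chord is 4 beats in 5/4, so 1.25 per bar.
Slowest is C at 1 chords/bar.

Block C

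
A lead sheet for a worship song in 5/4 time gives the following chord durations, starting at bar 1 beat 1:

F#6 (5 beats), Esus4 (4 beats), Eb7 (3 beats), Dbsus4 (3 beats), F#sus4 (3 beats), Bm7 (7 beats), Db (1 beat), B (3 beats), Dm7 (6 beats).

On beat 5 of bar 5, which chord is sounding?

Bm7

Beat 5 of bar 5 is beat (5−1)×5 + 5 = 25 overall.
Running totals: F#6 ends at 5, Esus4 ends at 9, Eb7 ends at 12, Dbsus4 ends at 15, F#sus4 ends at 18, Bm7 ends at 25.
Beat 25 falls within Bm7.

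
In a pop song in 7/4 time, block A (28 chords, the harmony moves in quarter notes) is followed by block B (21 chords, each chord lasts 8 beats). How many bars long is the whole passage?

A: 28 × 1 = 28 beats = 4 bars.
B: 21 × 8 = 168 beats = 24 bars.
Total: 4 + 24 = 28 bars.

28 bars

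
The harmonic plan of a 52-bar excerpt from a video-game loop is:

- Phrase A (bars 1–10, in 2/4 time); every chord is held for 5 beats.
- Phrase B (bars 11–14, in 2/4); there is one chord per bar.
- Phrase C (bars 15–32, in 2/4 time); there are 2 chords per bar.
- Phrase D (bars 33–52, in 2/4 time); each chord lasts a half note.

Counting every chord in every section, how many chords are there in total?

64 chords

A: 10·2 = 20 beats, 20/5 = 4 chords.
B: 4·2 = 8 beats, 8/2 = 4 chords.
C: 18·2 = 36 beats, 36/1 = 36 chords.
D: 20·2 = 40 beats, 40/2 = 20 chords.
Total: 4 + 4 + 36 + 20 = 64.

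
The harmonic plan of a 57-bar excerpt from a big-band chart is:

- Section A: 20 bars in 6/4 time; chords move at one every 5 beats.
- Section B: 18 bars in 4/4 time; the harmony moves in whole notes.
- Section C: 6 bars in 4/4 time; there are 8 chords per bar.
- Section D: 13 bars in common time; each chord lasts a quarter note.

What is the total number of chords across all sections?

A has 120 beats and chords last 5 each, so 24 chords.
B has 72 beats and chords last 4 each, so 18 chords.
C has 24 beats and chords last 0.5 each, so 48 chords.
D has 52 beats and chords last 1 each, so 52 chords.
Total: 24 + 18 + 48 + 52 = 142.

142 chords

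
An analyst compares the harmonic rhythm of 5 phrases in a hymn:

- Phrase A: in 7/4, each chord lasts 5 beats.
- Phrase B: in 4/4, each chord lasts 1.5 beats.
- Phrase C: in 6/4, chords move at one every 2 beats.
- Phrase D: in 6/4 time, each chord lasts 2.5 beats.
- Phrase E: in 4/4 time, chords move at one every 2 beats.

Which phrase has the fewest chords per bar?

A: 7 beats/bar ÷ 5 beats/chord = 1.4 chords/bar.
B: 4 beats/bar ÷ 1.5 beats/chord = 8/3 chords/bar.
C: 6 beats/bar ÷ 2 beats/chord = 3 chords/bar.
D: 6 beats/bar ÷ 2.5 beats/chord = 2.4 chords/bar.
E: 4 beats/bar ÷ 2 beats/chord = 2 chords/bar.
Slowest is A at 1.4 chords/bar.

Phrase A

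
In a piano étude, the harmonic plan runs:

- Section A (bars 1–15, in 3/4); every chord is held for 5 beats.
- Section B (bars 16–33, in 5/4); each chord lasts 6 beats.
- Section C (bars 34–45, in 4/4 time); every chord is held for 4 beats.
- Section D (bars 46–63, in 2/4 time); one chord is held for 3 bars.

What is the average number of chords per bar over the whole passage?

A: 15 × 3 = 45 beats ÷ 5 = 9 chords.
B: 18 × 5 = 90 beats ÷ 6 = 15 chords.
C: 12 × 4 = 48 beats ÷ 4 = 12 chords.
D: 18 × 2 = 36 beats ÷ 6 = 6 chords.
Overall: 42 chords over 63 bars → 42/63 = 2/3 chords per bar.

2/3 chords per bar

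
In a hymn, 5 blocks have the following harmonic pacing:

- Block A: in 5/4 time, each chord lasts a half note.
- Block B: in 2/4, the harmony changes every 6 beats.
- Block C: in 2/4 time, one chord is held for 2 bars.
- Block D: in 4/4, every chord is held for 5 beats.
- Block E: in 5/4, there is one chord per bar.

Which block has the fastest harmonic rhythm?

A: 5/2 = 2.5 chords/bar.
B: 2/6 = 1/3 chords/bar.
C: 2/4 = 0.5 chords/bar.
D: 4/5 = 0.8 chords/bar.
E: 5/5 = 1 chord/bar.
Fastest is A at 2.5 chords/bar.

Block A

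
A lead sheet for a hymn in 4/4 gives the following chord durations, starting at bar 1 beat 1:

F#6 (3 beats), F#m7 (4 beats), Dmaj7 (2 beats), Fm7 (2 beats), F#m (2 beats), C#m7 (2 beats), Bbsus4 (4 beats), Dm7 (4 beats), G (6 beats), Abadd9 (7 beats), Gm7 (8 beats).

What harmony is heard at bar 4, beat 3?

C#m7

Beat 3 of bar 4 is beat (4−1)×4 + 3 = 15 overall.
Running totals: F#6 ends at 3, F#m7 ends at 7, Dmaj7 ends at 9, Fm7 ends at 11, F#m ends at 13, C#m7 ends at 15.
Beat 15 falls within C#m7.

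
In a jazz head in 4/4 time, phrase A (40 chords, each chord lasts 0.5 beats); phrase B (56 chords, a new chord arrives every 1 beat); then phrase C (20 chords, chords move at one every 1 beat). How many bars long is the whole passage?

24 bars

A: 40 × 0.5 = 20 beats = 5 bars.
B: 56 × 1 = 56 beats = 14 bars.
C: 20 × 1 = 20 beats = 5 bars.
Total: 5 + 14 + 5 = 24 bars.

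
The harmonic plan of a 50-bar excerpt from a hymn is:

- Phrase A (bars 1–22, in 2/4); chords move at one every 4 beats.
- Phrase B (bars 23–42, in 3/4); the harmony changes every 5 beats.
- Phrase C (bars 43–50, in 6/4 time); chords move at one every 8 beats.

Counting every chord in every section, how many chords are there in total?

A: 22·2 = 44 beats, 44/4 = 11 chords.
B: 20·3 = 60 beats, 60/5 = 12 chords.
C: 8·6 = 48 beats, 48/8 = 6 chords.
Total: 11 + 12 + 6 = 29.

29 chords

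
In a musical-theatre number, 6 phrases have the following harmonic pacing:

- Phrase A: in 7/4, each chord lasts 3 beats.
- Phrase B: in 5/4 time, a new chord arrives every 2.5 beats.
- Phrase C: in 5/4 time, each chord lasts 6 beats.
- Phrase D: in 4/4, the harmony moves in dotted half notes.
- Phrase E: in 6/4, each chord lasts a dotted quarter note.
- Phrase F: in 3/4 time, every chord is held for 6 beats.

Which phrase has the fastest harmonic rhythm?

Phrase E

A: 7/3 = 7/3 chords/bar.
B: 5/2.5 = 2 chords/bar.
C: 5/6 = 5/6 chords/bar.
D: 4/3 = 4/3 chords/bar.
E: 6/1.5 = 4 chords/bar.
F: 3/6 = 0.5 chords/bar.
Fastest is E at 4 chords/bar.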